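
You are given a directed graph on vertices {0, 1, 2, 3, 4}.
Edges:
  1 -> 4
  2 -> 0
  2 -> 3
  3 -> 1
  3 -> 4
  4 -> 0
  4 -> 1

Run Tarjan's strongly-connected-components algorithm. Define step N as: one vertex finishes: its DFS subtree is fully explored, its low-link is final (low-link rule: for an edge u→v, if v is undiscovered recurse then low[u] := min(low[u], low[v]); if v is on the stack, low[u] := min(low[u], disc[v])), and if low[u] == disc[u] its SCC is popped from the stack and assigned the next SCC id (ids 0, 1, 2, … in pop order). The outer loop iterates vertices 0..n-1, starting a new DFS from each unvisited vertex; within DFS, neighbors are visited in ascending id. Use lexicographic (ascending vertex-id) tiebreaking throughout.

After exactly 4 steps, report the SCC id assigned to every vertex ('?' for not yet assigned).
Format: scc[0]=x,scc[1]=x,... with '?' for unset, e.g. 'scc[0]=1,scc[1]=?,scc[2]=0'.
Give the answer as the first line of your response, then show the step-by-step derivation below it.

scc[0]=0,scc[1]=1,scc[2]=?,scc[3]=2,scc[4]=1

step 1: low=(low[0]=0,low[1]=?,low[2]=?,low[3]=?,low[4]=?); scc=(scc[0]=0,scc[1]=?,scc[2]=?,scc[3]=?,scc[4]=?)
step 2: low=(low[0]=0,low[1]=1,low[2]=?,low[3]=?,low[4]=1); scc=(scc[0]=0,scc[1]=?,scc[2]=?,scc[3]=?,scc[4]=?)
step 3: low=(low[0]=0,low[1]=1,low[2]=?,low[3]=?,low[4]=1); scc=(scc[0]=0,scc[1]=1,scc[2]=?,scc[3]=?,scc[4]=1)
step 4: low=(low[0]=0,low[1]=1,low[2]=3,low[3]=4,low[4]=1); scc=(scc[0]=0,scc[1]=1,scc[2]=?,scc[3]=2,scc[4]=1)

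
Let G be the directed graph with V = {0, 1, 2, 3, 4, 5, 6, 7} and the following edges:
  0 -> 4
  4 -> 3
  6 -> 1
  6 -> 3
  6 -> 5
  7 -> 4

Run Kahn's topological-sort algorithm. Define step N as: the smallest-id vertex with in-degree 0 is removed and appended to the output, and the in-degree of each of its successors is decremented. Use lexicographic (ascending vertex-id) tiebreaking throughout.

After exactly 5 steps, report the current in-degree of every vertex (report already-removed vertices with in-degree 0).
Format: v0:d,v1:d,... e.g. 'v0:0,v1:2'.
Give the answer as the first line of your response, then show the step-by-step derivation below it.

v0:0,v1:0,v2:0,v3:1,v4:1,v5:0,v6:0,v7:0

step 1: output 0; order=[0]; indeg=(0,1,0,2,1,1,0,0)
step 2: output 2; order=[0,2]; indeg=(0,1,0,2,1,1,0,0)
step 3: output 6; order=[0,2,6]; indeg=(0,0,0,1,1,0,0,0)
step 4: output 1; order=[0,2,6,1]; indeg=(0,0,0,1,1,0,0,0)
step 5: output 5; order=[0,2,6,1,5]; indeg=(0,0,0,1,1,0,0,0)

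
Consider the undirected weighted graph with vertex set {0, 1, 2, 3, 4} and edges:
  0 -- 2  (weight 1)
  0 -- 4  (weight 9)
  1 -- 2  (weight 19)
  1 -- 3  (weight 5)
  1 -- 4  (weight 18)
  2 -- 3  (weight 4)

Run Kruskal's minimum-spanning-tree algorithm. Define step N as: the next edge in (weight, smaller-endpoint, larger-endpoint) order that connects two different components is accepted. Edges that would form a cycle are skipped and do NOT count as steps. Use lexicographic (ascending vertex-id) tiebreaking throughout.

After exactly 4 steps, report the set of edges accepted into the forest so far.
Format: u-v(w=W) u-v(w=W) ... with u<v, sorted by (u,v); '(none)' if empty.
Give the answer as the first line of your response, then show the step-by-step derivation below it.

0-2(w=1) 0-4(w=9) 1-3(w=5) 2-3(w=4)

step 1: add edge 0-2 (w=1); MST = {0-2(w=1)}
step 2: add edge 2-3 (w=4); MST = {0-2(w=1) 2-3(w=4)}
step 3: add edge 1-3 (w=5); MST = {0-2(w=1) 1-3(w=5) 2-3(w=4)}
step 4: add edge 0-4 (w=9); MST = {0-2(w=1) 0-4(w=9) 1-3(w=5) 2-3(w=4)}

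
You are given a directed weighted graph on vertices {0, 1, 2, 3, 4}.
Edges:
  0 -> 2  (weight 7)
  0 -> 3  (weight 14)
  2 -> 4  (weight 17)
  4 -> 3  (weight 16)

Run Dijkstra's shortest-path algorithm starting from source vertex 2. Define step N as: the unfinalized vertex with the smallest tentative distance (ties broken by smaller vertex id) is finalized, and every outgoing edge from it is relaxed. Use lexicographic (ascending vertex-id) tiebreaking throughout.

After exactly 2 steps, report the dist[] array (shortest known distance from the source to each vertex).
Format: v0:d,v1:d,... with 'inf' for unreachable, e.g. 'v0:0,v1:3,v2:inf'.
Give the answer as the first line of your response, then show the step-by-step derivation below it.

v0:inf,v1:inf,v2:0,v3:33,v4:17

step 1: dist = v0:inf,v1:inf,v2:0,v3:inf,v4:17
step 2: dist = v0:inf,v1:inf,v2:0,v3:33,v4:17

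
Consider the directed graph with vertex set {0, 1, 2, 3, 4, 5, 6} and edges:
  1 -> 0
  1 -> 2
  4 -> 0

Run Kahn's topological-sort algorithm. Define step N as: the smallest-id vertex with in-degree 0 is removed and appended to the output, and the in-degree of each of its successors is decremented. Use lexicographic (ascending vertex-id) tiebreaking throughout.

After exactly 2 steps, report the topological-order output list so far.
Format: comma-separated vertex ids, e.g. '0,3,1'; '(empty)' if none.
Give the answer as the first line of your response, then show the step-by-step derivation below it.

1,2

step 1: output 1; order=[1]; indeg=(1,0,0,0,0,0,0)
step 2: output 2; order=[1,2]; indeg=(1,0,0,0,0,0,0)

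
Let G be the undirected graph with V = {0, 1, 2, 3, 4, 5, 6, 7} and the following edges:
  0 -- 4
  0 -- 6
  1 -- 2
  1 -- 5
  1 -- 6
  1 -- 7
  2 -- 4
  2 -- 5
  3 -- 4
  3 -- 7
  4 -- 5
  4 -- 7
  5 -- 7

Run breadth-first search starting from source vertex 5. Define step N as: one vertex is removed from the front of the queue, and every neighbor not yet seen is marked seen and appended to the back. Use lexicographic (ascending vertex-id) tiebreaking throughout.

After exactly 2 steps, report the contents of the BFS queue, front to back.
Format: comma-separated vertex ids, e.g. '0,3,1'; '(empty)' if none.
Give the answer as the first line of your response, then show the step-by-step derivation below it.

2,4,7,6

step 1: dequeue 5; queue=[1,2,4,7]; order=5
step 2: dequeue 1; queue=[2,4,7,6]; order=5,1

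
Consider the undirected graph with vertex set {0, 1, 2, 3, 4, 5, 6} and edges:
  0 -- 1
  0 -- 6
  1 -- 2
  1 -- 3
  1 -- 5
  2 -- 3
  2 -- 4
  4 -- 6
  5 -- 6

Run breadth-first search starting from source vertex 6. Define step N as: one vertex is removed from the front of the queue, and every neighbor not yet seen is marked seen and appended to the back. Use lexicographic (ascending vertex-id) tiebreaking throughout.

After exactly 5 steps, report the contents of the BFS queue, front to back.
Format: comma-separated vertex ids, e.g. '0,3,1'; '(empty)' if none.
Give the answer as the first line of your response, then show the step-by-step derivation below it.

2,3

step 1: dequeue 6; queue=[0,4,5]; order=6
step 2: dequeue 0; queue=[4,5,1]; order=6,0
step 3: dequeue 4; queue=[5,1,2]; order=6,0,4
step 4: dequeue 5; queue=[1,2]; order=6,0,4,5
step 5: dequeue 1; queue=[2,3]; order=6,0,4,5,1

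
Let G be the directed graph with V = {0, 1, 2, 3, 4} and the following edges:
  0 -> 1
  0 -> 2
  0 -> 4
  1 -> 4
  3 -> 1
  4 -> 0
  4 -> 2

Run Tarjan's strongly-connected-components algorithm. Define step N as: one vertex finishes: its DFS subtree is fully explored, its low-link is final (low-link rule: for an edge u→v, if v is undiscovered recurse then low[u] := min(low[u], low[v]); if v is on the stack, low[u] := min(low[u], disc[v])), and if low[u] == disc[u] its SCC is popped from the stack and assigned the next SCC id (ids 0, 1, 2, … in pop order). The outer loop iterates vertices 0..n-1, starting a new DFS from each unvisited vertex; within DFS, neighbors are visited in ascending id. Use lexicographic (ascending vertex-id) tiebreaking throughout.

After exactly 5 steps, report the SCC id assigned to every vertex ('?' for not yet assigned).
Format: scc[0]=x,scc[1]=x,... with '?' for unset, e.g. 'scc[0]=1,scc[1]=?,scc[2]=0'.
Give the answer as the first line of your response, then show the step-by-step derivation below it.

scc[0]=1,scc[1]=1,scc[2]=0,scc[3]=2,scc[4]=1

step 1: low=(low[0]=0,low[1]=1,low[2]=3,low[3]=?,low[4]=0); scc=(scc[0]=?,scc[1]=?,scc[2]=0,scc[3]=?,scc[4]=?)
step 2: low=(low[0]=0,low[1]=1,low[2]=3,low[3]=?,low[4]=0); scc=(scc[0]=?,scc[1]=?,scc[2]=0,scc[3]=?,scc[4]=?)
step 3: low=(low[0]=0,low[1]=0,low[2]=3,low[3]=?,low[4]=0); scc=(scc[0]=?,scc[1]=?,scc[2]=0,scc[3]=?,scc[4]=?)
step 4: low=(low[0]=0,low[1]=0,low[2]=3,low[3]=?,low[4]=0); scc=(scc[0]=1,scc[1]=1,scc[2]=0,scc[3]=?,scc[4]=1)
step 5: low=(low[0]=0,low[1]=0,low[2]=3,low[3]=4,low[4]=0); scc=(scc[0]=1,scc[1]=1,scc[2]=0,scc[3]=2,scc[4]=1)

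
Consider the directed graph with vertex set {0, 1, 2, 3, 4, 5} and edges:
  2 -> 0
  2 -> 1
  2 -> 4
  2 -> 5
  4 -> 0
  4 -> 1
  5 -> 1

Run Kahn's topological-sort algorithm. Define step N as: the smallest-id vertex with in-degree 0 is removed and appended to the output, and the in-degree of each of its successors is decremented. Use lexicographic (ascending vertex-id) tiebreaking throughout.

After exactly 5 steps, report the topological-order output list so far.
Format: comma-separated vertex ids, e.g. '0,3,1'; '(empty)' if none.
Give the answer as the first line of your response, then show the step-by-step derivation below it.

2,3,4,0,5

step 1: output 2; order=[2]; indeg=(1,2,0,0,0,0)
step 2: output 3; order=[2,3]; indeg=(1,2,0,0,0,0)
step 3: output 4; order=[2,3,4]; indeg=(0,1,0,0,0,0)
step 4: output 0; order=[2,3,4,0]; indeg=(0,1,0,0,0,0)
step 5: output 5; order=[2,3,4,0,5]; indeg=(0,0,0,0,0,0)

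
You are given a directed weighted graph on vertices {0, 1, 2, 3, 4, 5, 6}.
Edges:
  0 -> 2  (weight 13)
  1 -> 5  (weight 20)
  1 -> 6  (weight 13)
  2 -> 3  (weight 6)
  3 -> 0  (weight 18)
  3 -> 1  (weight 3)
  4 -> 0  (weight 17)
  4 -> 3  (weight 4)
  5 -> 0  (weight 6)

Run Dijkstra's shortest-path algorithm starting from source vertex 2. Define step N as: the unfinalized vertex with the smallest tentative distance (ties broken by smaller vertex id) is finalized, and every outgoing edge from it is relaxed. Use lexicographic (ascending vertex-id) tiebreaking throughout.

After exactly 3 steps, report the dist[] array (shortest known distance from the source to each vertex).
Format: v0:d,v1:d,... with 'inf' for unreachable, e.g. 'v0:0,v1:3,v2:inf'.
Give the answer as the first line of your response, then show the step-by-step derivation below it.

v0:24,v1:9,v2:0,v3:6,v4:inf,v5:29,v6:22

step 1: dist = v0:inf,v1:inf,v2:0,v3:6,v4:inf,v5:inf,v6:inf
step 2: dist = v0:24,v1:9,v2:0,v3:6,v4:inf,v5:inf,v6:inf
step 3: dist = v0:24,v1:9,v2:0,v3:6,v4:inf,v5:29,v6:22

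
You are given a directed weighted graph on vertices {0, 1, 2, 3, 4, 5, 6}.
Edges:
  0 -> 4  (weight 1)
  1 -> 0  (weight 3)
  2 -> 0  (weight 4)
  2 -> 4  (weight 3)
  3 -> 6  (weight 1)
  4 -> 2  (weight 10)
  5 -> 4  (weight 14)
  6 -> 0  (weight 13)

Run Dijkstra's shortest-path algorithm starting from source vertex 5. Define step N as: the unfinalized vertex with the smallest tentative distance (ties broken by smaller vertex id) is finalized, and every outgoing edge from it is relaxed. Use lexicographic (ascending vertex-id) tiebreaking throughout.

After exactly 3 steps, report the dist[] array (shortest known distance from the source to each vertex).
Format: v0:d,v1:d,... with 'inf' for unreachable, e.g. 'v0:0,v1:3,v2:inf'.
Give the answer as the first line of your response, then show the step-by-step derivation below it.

v0:28,v1:inf,v2:24,v3:inf,v4:14,v5:0,v6:inf

step 1: dist = v0:inf,v1:inf,v2:inf,v3:inf,v4:14,v5:0,v6:inf
step 2: dist = v0:inf,v1:inf,v2:24,v3:inf,v4:14,v5:0,v6:inf
step 3: dist = v0:28,v1:inf,v2:24,v3:inf,v4:14,v5:0,v6:inf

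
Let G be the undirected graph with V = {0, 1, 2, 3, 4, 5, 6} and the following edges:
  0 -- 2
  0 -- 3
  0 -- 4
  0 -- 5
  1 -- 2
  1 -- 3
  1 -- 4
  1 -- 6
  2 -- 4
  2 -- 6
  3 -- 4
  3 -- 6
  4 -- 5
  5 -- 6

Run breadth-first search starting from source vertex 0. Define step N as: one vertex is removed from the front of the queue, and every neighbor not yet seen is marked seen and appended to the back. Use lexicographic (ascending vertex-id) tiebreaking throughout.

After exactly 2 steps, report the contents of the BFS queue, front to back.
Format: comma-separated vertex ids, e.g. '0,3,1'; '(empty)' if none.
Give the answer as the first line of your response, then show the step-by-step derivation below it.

3,4,5,1,6

step 1: dequeue 0; queue=[2,3,4,5]; order=0
step 2: dequeue 2; queue=[3,4,5,1,6]; order=0,2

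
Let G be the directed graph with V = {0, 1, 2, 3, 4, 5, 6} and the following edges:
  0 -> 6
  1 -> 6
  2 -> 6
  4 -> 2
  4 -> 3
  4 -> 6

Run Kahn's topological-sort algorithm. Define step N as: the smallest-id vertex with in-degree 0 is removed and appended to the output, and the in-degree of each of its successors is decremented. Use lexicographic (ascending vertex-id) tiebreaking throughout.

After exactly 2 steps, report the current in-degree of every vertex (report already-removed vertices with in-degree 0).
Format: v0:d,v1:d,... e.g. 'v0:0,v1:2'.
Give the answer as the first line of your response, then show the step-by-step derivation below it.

v0:0,v1:0,v2:1,v3:1,v4:0,v5:0,v6:2

step 1: output 0; order=[0]; indeg=(0,0,1,1,0,0,3)
step 2: output 1; order=[0,1]; indeg=(0,0,1,1,0,0,2)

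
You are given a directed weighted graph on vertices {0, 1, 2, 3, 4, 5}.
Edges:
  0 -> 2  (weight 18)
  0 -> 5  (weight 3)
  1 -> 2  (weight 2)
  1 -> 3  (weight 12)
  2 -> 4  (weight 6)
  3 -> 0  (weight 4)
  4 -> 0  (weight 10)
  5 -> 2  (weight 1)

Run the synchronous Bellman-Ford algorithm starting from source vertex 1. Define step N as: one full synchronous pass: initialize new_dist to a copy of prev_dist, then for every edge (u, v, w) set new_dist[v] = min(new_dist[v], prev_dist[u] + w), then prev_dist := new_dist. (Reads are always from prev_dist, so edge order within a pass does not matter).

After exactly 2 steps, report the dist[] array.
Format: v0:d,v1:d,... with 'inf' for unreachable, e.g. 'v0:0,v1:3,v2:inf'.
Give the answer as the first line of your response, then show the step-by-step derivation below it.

v0:16,v1:0,v2:2,v3:12,v4:8,v5:inf

step 1: dist = v0:inf,v1:0,v2:2,v3:12,v4:inf,v5:inf
step 2: dist = v0:16,v1:0,v2:2,v3:12,v4:8,v5:inf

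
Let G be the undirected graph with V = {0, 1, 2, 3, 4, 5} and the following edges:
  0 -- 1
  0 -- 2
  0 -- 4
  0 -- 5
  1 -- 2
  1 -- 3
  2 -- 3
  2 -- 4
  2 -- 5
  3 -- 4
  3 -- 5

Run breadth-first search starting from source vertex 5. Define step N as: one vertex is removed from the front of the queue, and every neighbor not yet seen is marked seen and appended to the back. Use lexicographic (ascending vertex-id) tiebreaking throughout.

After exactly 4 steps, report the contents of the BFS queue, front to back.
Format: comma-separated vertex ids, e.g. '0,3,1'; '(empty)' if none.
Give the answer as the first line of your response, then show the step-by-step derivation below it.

1,4

step 1: dequeue 5; queue=[0,2,3]; order=5
step 2: dequeue 0; queue=[2,3,1,4]; order=5,0
step 3: dequeue 2; queue=[3,1,4]; order=5,0,2
step 4: dequeue 3; queue=[1,4]; order=5,0,2,3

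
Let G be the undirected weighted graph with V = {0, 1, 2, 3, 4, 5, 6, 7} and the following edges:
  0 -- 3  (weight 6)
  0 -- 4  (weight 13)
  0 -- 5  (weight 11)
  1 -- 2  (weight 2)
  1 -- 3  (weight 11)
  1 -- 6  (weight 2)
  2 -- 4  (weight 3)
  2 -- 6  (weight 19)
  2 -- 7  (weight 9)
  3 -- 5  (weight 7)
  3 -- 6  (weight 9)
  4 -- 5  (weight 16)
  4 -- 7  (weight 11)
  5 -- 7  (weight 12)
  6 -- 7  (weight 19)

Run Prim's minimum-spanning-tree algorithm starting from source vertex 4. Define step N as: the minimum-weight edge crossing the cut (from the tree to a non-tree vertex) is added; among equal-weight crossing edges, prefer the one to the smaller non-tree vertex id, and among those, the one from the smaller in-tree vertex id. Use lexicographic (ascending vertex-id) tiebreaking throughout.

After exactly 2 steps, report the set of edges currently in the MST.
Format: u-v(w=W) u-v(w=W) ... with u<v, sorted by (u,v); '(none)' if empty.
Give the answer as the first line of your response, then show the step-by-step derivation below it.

1-2(w=2) 2-4(w=3)

step 1: add edge 2-4 (w=3); MST = {2-4(w=3)}
step 2: add edge 1-2 (w=2); MST = {1-2(w=2) 2-4(w=3)}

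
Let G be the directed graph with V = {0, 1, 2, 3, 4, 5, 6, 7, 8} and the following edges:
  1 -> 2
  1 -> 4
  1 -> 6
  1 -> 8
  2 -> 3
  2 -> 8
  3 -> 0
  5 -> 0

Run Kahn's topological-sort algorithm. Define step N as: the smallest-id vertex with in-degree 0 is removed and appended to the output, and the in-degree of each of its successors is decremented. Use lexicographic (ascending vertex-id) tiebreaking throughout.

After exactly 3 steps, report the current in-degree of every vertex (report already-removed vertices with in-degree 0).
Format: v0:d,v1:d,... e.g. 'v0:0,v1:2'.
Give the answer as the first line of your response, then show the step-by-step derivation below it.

v0:1,v1:0,v2:0,v3:0,v4:0,v5:0,v6:0,v7:0,v8:0

step 1: output 1; order=[1]; indeg=(2,0,0,1,0,0,0,0,1)
step 2: output 2; order=[1,2]; indeg=(2,0,0,0,0,0,0,0,0)
step 3: output 3; order=[1,2,3]; indeg=(1,0,0,0,0,0,0,0,0)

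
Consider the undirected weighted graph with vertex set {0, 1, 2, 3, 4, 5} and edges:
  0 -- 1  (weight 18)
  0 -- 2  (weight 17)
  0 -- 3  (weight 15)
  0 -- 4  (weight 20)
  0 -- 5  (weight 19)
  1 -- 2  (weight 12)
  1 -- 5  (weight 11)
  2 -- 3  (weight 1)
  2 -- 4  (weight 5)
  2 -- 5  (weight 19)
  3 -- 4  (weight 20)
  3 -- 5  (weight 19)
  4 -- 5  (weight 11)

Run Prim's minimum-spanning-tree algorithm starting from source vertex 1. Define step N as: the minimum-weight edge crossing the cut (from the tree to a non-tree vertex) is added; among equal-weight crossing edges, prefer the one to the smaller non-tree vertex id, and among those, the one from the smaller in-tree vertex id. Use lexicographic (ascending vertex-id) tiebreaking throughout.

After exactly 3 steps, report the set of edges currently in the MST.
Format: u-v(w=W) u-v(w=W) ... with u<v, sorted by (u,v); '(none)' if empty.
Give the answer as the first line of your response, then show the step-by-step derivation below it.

1-5(w=11) 2-4(w=5) 4-5(w=11)

step 1: add edge 1-5 (w=11); MST = {1-5(w=11)}
step 2: add edge 4-5 (w=11); MST = {1-5(w=11) 4-5(w=11)}
step 3: add edge 2-4 (w=5); MST = {1-5(w=11) 2-4(w=5) 4-5(w=11)}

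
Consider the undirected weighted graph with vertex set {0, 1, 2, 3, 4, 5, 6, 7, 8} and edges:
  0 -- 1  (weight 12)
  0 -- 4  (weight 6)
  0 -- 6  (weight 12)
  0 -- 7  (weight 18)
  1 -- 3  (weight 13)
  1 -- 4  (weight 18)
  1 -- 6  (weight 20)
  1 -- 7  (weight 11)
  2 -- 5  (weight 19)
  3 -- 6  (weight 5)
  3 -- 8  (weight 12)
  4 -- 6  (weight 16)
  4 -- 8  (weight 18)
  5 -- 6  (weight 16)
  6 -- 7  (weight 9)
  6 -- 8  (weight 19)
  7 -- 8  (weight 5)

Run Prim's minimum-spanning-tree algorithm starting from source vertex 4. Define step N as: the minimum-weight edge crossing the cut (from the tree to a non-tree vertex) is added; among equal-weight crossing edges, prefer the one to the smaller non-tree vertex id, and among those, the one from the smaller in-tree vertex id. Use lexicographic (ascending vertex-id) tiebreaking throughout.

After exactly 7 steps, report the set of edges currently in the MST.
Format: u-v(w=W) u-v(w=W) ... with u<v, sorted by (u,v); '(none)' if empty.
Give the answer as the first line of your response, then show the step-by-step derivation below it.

0-1(w=12) 0-4(w=6) 1-7(w=11) 3-6(w=5) 5-6(w=16) 6-7(w=9) 7-8(w=5)

step 1: add edge 0-4 (w=6); MST = {0-4(w=6)}
step 2: add edge 0-1 (w=12); MST = {0-1(w=12) 0-4(w=6)}
step 3: add edge 1-7 (w=11); MST = {0-1(w=12) 0-4(w=6) 1-7(w=11)}
step 4: add edge 7-8 (w=5); MST = {0-1(w=12) 0-4(w=6) 1-7(w=11) 7-8(w=5)}
step 5: add edge 6-7 (w=9); MST = {0-1(w=12) 0-4(w=6) 1-7(w=11) 6-7(w=9) 7-8(w=5)}
step 6: add edge 3-6 (w=5); MST = {0-1(w=12) 0-4(w=6) 1-7(w=11) 3-6(w=5) 6-7(w=9) 7-8(w=5)}
step 7: add edge 5-6 (w=16); MST = {0-1(w=12) 0-4(w=6) 1-7(w=11) 3-6(w=5) 5-6(w=16) 6-7(w=9) 7-8(w=5)}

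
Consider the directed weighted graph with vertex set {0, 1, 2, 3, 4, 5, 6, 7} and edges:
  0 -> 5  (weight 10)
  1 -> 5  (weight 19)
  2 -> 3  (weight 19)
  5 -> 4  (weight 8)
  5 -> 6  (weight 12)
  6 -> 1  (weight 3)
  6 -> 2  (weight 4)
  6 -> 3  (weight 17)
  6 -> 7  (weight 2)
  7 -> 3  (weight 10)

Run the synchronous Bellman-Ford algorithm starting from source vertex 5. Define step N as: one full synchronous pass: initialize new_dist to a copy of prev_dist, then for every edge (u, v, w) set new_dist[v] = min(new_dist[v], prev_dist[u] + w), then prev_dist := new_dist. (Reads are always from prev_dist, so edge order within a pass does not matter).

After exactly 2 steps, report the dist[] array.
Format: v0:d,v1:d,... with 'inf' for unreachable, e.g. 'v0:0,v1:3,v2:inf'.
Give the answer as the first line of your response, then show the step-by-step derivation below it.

v0:inf,v1:15,v2:16,v3:29,v4:8,v5:0,v6:12,v7:14

step 1: dist = v0:inf,v1:inf,v2:inf,v3:inf,v4:8,v5:0,v6:12,v7:inf
step 2: dist = v0:inf,v1:15,v2:16,v3:29,v4:8,v5:0,v6:12,v7:14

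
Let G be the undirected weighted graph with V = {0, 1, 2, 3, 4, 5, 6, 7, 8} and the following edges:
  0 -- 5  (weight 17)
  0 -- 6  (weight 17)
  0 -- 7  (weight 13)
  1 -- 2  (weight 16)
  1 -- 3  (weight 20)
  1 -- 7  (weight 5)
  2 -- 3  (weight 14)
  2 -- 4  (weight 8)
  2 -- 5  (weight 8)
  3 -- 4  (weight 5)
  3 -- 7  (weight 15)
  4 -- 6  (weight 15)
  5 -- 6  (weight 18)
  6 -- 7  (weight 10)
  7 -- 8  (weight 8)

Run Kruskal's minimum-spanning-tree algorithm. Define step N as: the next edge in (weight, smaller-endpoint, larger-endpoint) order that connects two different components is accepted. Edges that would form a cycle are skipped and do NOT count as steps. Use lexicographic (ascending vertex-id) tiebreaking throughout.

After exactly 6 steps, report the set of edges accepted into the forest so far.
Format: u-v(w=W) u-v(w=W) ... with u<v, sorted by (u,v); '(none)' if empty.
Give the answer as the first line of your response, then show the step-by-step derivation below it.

1-7(w=5) 2-4(w=8) 2-5(w=8) 3-4(w=5) 6-7(w=10) 7-8(w=8)

step 1: add edge 1-7 (w=5); MST = {1-7(w=5)}
step 2: add edge 3-4 (w=5); MST = {1-7(w=5) 3-4(w=5)}
step 3: add edge 2-4 (w=8); MST = {1-7(w=5) 2-4(w=8) 3-4(w=5)}
step 4: add edge 2-5 (w=8); MST = {1-7(w=5) 2-4(w=8) 2-5(w=8) 3-4(w=5)}
step 5: add edge 7-8 (w=8); MST = {1-7(w=5) 2-4(w=8) 2-5(w=8) 3-4(w=5) 7-8(w=8)}
step 6: add edge 6-7 (w=10); MST = {1-7(w=5) 2-4(w=8) 2-5(w=8) 3-4(w=5) 6-7(w=10) 7-8(w=8)}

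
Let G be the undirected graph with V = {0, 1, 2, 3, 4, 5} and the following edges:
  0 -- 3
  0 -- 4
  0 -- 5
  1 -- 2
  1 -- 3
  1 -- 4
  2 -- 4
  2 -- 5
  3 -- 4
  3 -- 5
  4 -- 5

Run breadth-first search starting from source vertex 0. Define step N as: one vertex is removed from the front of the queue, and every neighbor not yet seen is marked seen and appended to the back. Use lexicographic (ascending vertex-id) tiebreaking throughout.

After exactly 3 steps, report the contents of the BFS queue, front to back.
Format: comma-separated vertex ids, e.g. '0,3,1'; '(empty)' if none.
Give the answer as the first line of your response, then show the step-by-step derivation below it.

5,1,2

step 1: dequeue 0; queue=[3,4,5]; order=0
step 2: dequeue 3; queue=[4,5,1]; order=0,3
step 3: dequeue 4; queue=[5,1,2]; order=0,3,4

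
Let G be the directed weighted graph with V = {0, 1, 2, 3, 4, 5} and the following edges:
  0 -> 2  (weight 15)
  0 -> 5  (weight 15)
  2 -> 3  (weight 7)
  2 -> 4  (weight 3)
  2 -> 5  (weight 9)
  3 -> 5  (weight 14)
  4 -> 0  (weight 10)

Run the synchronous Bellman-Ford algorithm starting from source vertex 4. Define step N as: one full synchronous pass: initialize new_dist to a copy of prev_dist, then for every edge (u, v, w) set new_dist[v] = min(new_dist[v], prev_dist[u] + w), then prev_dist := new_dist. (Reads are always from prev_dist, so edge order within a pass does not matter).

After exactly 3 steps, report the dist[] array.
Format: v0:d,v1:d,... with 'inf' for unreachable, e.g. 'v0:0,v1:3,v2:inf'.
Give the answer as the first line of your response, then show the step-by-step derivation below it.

v0:10,v1:inf,v2:25,v3:32,v4:0,v5:25

step 1: dist = v0:10,v1:inf,v2:inf,v3:inf,v4:0,v5:inf
step 2: dist = v0:10,v1:inf,v2:25,v3:inf,v4:0,v5:25
step 3: dist = v0:10,v1:inf,v2:25,v3:32,v4:0,v5:25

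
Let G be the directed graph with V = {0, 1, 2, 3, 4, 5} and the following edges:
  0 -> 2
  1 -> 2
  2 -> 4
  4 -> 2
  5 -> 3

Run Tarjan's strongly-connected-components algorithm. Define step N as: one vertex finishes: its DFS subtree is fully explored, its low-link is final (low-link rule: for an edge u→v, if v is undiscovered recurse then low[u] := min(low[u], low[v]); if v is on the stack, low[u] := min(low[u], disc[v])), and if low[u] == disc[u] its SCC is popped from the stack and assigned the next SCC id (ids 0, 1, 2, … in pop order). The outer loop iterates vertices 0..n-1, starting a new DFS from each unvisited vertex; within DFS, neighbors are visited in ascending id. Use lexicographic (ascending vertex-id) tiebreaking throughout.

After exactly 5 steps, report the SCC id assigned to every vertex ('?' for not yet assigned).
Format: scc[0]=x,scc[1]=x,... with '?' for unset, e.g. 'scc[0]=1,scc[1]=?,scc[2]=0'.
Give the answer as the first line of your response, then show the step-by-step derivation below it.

scc[0]=1,scc[1]=2,scc[2]=0,scc[3]=3,scc[4]=0,scc[5]=?

step 1: low=(low[0]=0,low[1]=?,low[2]=1,low[3]=?,low[4]=1,low[5]=?); scc=(scc[0]=?,scc[1]=?,scc[2]=?,scc[3]=?,scc[4]=?,scc[5]=?)
step 2: low=(low[0]=0,low[1]=?,low[2]=1,low[3]=?,low[4]=1,low[5]=?); scc=(scc[0]=?,scc[1]=?,scc[2]=0,scc[3]=?,scc[4]=0,scc[5]=?)
step 3: low=(low[0]=0,low[1]=?,low[2]=1,low[3]=?,low[4]=1,low[5]=?); scc=(scc[0]=1,scc[1]=?,scc[2]=0,scc[3]=?,scc[4]=0,scc[5]=?)
step 4: low=(low[0]=0,low[1]=3,low[2]=1,low[3]=?,low[4]=1,low[5]=?); scc=(scc[0]=1,scc[1]=2,scc[2]=0,scc[3]=?,scc[4]=0,scc[5]=?)
step 5: low=(low[0]=0,low[1]=3,low[2]=1,low[3]=4,low[4]=1,low[5]=?); scc=(scc[0]=1,scc[1]=2,scc[2]=0,scc[3]=3,scc[4]=0,scc[5]=?)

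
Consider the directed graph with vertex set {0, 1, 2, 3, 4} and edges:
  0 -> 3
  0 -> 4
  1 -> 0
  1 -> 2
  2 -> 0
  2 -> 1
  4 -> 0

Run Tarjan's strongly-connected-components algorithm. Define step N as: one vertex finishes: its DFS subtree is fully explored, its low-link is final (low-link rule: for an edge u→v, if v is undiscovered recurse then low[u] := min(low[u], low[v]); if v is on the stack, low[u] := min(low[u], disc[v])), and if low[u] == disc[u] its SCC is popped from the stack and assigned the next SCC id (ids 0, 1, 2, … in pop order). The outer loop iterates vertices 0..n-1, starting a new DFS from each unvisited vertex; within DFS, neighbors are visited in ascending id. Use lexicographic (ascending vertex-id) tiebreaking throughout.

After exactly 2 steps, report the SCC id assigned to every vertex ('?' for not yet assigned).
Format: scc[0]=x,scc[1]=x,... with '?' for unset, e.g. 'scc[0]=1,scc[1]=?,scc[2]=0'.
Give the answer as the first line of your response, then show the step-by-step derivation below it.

scc[0]=?,scc[1]=?,scc[2]=?,scc[3]=0,scc[4]=?

step 1: low=(low[0]=0,low[1]=?,low[2]=?,low[3]=1,low[4]=?); scc=(scc[0]=?,scc[1]=?,scc[2]=?,scc[3]=0,scc[4]=?)
step 2: low=(low[0]=0,low[1]=?,low[2]=?,low[3]=1,low[4]=0); scc=(scc[0]=?,scc[1]=?,scc[2]=?,scc[3]=0,scc[4]=?)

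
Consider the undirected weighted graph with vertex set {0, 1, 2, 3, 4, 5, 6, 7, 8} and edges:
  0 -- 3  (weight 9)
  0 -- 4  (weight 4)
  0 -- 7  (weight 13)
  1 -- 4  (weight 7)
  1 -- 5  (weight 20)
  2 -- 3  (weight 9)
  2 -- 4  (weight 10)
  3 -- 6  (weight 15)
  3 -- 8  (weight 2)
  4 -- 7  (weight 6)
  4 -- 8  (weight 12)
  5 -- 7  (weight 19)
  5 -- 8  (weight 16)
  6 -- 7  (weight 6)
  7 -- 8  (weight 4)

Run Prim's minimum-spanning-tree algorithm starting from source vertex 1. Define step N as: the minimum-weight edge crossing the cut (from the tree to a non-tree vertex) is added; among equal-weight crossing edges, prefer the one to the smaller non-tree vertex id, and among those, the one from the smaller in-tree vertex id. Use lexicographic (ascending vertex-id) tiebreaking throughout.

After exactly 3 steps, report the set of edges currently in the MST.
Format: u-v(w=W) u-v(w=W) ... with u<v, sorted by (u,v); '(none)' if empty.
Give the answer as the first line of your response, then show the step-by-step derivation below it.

0-4(w=4) 1-4(w=7) 4-7(w=6)

step 1: add edge 1-4 (w=7); MST = {1-4(w=7)}
step 2: add edge 0-4 (w=4); MST = {0-4(w=4) 1-4(w=7)}
step 3: add edge 4-7 (w=6); MST = {0-4(w=4) 1-4(w=7) 4-7(w=6)}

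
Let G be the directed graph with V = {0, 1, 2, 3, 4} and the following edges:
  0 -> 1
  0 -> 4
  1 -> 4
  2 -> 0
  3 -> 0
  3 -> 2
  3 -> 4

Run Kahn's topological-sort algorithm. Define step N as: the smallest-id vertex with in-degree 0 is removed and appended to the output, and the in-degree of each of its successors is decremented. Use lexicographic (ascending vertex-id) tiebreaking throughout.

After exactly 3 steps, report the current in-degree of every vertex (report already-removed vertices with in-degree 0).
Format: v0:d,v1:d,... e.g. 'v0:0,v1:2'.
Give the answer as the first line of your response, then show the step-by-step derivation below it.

v0:0,v1:0,v2:0,v3:0,v4:1

step 1: output 3; order=[3]; indeg=(1,1,0,0,2)
step 2: output 2; order=[3,2]; indeg=(0,1,0,0,2)
step 3: output 0; order=[3,2,0]; indeg=(0,0,0,0,1)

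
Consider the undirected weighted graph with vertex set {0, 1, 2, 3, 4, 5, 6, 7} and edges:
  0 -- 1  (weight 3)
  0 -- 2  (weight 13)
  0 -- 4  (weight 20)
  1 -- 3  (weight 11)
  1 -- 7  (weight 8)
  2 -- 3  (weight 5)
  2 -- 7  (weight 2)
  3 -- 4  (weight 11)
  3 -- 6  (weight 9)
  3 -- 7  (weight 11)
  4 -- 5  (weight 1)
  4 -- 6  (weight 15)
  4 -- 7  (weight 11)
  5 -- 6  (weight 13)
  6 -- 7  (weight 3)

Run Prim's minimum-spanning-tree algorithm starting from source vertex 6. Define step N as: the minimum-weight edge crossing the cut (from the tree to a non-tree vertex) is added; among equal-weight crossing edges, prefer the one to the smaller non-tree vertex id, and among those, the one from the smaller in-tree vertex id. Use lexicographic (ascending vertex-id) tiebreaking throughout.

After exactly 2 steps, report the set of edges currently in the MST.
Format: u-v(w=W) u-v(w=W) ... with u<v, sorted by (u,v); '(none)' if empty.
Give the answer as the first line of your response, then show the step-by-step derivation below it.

2-7(w=2) 6-7(w=3)

step 1: add edge 6-7 (w=3); MST = {6-7(w=3)}
step 2: add edge 2-7 (w=2); MST = {2-7(w=2) 6-7(w=3)}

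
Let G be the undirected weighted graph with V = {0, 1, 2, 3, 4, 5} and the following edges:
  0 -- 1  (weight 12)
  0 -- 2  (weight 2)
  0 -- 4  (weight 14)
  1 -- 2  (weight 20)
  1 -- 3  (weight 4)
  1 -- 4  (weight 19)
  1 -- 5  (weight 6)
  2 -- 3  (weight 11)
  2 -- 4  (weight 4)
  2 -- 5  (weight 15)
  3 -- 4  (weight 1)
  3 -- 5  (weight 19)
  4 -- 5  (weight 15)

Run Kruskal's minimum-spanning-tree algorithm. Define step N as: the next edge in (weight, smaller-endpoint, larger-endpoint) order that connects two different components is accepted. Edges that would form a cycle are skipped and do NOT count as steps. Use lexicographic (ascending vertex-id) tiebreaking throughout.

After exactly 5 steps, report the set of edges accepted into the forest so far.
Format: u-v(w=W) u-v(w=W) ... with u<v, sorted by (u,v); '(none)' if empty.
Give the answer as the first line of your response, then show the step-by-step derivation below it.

0-2(w=2) 1-3(w=4) 1-5(w=6) 2-4(w=4) 3-4(w=1)

step 1: add edge 3-4 (w=1); MST = {3-4(w=1)}
step 2: add edge 0-2 (w=2); MST = {0-2(w=2) 3-4(w=1)}
step 3: add edge 1-3 (w=4); MST = {0-2(w=2) 1-3(w=4) 3-4(w=1)}
step 4: add edge 2-4 (w=4); MST = {0-2(w=2) 1-3(w=4) 2-4(w=4) 3-4(w=1)}
step 5: add edge 1-5 (w=6); MST = {0-2(w=2) 1-3(w=4) 1-5(w=6) 2-4(w=4) 3-4(w=1)}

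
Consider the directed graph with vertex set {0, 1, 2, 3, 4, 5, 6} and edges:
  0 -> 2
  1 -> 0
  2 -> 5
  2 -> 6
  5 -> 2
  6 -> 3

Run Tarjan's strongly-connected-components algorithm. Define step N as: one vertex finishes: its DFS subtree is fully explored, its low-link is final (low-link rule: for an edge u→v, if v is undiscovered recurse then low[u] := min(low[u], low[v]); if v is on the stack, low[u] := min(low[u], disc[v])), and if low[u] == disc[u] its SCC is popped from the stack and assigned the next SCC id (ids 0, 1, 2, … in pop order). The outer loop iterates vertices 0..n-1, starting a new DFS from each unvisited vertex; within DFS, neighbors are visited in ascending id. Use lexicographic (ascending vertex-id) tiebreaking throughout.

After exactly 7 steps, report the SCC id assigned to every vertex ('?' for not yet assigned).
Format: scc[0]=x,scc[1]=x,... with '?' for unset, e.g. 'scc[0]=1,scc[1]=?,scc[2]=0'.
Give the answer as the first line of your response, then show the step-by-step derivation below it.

scc[0]=3,scc[1]=4,scc[2]=2,scc[3]=0,scc[4]=5,scc[5]=2,scc[6]=1

step 1: low=(low[0]=0,low[1]=?,low[2]=1,low[3]=?,low[4]=?,low[5]=1,low[6]=?); scc=(scc[0]=?,scc[1]=?,scc[2]=?,scc[3]=?,scc[4]=?,scc[5]=?,scc[6]=?)
step 2: low=(low[0]=0,low[1]=?,low[2]=1,low[3]=4,low[4]=?,low[5]=1,low[6]=3); scc=(scc[0]=?,scc[1]=?,scc[2]=?,scc[3]=0,scc[4]=?,scc[5]=?,scc[6]=?)
step 3: low=(low[0]=0,low[1]=?,low[2]=1,low[3]=4,low[4]=?,low[5]=1,low[6]=3); scc=(scc[0]=?,scc[1]=?,scc[2]=?,scc[3]=0,scc[4]=?,scc[5]=?,scc[6]=1)
step 4: low=(low[0]=0,low[1]=?,low[2]=1,low[3]=4,low[4]=?,low[5]=1,low[6]=3); scc=(scc[0]=?,scc[1]=?,scc[2]=2,scc[3]=0,scc[4]=?,scc[5]=2,scc[6]=1)
step 5: low=(low[0]=0,low[1]=?,low[2]=1,low[3]=4,low[4]=?,low[5]=1,low[6]=3); scc=(scc[0]=3,scc[1]=?,scc[2]=2,scc[3]=0,scc[4]=?,scc[5]=2,scc[6]=1)
step 6: low=(low[0]=0,low[1]=5,low[2]=1,low[3]=4,low[4]=?,low[5]=1,low[6]=3); scc=(scc[0]=3,scc[1]=4,scc[2]=2,scc[3]=0,scc[4]=?,scc[5]=2,scc[6]=1)
step 7: low=(low[0]=0,low[1]=5,low[2]=1,low[3]=4,low[4]=6,low[5]=1,low[6]=3); scc=(scc[0]=3,scc[1]=4,scc[2]=2,scc[3]=0,scc[4]=5,scc[5]=2,scc[6]=1)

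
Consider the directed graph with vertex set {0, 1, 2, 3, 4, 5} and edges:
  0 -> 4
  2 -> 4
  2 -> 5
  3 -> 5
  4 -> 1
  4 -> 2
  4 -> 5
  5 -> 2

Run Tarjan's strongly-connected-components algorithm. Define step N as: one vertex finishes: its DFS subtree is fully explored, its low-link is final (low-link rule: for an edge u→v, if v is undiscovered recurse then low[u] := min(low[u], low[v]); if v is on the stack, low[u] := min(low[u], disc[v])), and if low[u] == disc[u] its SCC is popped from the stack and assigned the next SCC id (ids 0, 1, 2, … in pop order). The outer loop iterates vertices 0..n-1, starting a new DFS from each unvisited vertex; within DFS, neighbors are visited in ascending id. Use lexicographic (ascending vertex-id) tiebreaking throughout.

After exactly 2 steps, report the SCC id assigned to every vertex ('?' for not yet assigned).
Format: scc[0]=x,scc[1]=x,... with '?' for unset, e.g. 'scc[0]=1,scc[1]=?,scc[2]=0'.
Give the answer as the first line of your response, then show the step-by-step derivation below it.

scc[0]=?,scc[1]=0,scc[2]=?,scc[3]=?,scc[4]=?,scc[5]=?

step 1: low=(low[0]=0,low[1]=2,low[2]=?,low[3]=?,low[4]=1,low[5]=?); scc=(scc[0]=?,scc[1]=0,scc[2]=?,scc[3]=?,scc[4]=?,scc[5]=?)
step 2: low=(low[0]=0,low[1]=2,low[2]=1,low[3]=?,low[4]=1,low[5]=3); scc=(scc[0]=?,scc[1]=0,scc[2]=?,scc[3]=?,scc[4]=?,scc[5]=?)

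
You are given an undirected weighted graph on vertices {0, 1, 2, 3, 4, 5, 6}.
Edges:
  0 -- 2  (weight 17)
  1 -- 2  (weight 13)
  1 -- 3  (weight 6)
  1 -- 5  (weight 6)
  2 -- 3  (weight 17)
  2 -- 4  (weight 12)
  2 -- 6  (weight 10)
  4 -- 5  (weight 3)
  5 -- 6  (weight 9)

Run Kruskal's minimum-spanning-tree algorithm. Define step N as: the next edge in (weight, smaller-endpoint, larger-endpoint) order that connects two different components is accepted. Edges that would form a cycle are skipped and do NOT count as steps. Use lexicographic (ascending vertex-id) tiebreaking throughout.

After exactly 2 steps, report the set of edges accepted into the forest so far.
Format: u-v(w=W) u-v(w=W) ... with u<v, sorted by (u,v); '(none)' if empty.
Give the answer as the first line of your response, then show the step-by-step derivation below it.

1-3(w=6) 4-5(w=3)

step 1: add edge 4-5 (w=3); MST = {4-5(w=3)}
step 2: add edge 1-3 (w=6); MST = {1-3(w=6) 4-5(w=3)}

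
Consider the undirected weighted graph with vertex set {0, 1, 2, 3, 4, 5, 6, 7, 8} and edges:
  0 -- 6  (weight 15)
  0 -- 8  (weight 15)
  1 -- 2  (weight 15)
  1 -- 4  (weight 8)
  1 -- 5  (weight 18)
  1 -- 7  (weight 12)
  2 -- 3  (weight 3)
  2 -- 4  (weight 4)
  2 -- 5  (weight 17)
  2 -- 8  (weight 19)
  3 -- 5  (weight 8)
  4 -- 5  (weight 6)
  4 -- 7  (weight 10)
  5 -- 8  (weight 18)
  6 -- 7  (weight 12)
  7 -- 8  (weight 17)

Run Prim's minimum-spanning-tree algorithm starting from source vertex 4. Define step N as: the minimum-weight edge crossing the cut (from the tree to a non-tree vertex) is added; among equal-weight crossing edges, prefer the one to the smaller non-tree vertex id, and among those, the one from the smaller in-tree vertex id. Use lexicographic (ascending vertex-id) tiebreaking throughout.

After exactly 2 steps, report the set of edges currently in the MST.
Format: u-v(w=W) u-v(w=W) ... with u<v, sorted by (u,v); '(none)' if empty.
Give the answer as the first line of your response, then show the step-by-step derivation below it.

2-3(w=3) 2-4(w=4)

step 1: add edge 2-4 (w=4); MST = {2-4(w=4)}
step 2: add edge 2-3 (w=3); MST = {2-3(w=3) 2-4(w=4)}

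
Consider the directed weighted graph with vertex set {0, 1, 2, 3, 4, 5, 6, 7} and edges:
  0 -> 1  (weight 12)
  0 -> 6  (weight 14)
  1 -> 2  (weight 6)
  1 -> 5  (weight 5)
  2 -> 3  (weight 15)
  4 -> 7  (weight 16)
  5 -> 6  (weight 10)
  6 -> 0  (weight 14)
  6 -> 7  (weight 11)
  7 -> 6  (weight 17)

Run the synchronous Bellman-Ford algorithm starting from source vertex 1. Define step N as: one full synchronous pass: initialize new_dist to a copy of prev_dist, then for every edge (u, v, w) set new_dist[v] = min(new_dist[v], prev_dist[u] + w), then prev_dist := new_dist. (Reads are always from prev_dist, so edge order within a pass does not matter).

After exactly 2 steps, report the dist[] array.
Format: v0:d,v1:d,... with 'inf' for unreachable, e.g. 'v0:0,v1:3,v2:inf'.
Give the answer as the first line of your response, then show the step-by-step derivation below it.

v0:inf,v1:0,v2:6,v3:21,v4:inf,v5:5,v6:15,v7:inf

step 1: dist = v0:inf,v1:0,v2:6,v3:inf,v4:inf,v5:5,v6:inf,v7:inf
step 2: dist = v0:inf,v1:0,v2:6,v3:21,v4:inf,v5:5,v6:15,v7:inf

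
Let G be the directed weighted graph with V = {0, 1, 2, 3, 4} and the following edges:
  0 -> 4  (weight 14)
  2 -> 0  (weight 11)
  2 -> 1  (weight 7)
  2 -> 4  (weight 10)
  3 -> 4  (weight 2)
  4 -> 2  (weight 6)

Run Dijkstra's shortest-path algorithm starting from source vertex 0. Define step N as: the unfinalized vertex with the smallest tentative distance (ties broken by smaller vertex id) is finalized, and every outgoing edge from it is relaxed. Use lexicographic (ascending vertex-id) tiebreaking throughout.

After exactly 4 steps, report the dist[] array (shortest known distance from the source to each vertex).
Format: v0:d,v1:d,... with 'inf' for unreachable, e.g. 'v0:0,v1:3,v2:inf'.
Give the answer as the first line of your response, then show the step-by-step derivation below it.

v0:0,v1:27,v2:20,v3:inf,v4:14

step 1: dist = v0:0,v1:inf,v2:inf,v3:inf,v4:14
step 2: dist = v0:0,v1:inf,v2:20,v3:inf,v4:14
step 3: dist = v0:0,v1:27,v2:20,v3:inf,v4:14
step 4: dist = v0:0,v1:27,v2:20,v3:inf,v4:14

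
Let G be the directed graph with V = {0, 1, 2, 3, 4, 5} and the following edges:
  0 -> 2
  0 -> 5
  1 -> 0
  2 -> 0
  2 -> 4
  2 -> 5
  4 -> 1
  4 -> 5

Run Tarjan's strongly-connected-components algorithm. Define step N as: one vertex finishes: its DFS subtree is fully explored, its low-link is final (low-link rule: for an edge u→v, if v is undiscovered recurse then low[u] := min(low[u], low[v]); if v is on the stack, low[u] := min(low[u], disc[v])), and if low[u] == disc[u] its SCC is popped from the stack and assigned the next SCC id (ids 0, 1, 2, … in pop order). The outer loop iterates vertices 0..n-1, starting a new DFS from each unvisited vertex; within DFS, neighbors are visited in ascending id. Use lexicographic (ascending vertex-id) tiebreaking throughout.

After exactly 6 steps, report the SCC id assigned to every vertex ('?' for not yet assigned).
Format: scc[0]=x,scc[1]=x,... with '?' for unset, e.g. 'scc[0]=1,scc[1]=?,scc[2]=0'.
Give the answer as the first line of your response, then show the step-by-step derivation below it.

scc[0]=1,scc[1]=1,scc[2]=1,scc[3]=2,scc[4]=1,scc[5]=0

step 1: low=(low[0]=0,low[1]=0,low[2]=0,low[3]=?,low[4]=2,low[5]=?); scc=(scc[0]=?,scc[1]=?,scc[2]=?,scc[3]=?,scc[4]=?,scc[5]=?)
step 2: low=(low[0]=0,low[1]=0,low[2]=0,low[3]=?,low[4]=0,low[5]=4); scc=(scc[0]=?,scc[1]=?,scc[2]=?,scc[3]=?,scc[4]=?,scc[5]=0)
step 3: low=(low[0]=0,low[1]=0,low[2]=0,low[3]=?,low[4]=0,low[5]=4); scc=(scc[0]=?,scc[1]=?,scc[2]=?,scc[3]=?,scc[4]=?,scc[5]=0)
step 4: low=(low[0]=0,low[1]=0,low[2]=0,low[3]=?,low[4]=0,low[5]=4); scc=(scc[0]=?,scc[1]=?,scc[2]=?,scc[3]=?,scc[4]=?,scc[5]=0)
step 5: low=(low[0]=0,low[1]=0,low[2]=0,low[3]=?,low[4]=0,low[5]=4); scc=(scc[0]=1,scc[1]=1,scc[2]=1,scc[3]=?,scc[4]=1,scc[5]=0)
step 6: low=(low[0]=0,low[1]=0,low[2]=0,low[3]=5,low[4]=0,low[5]=4); scc=(scc[0]=1,scc[1]=1,scc[2]=1,scc[3]=2,scc[4]=1,scc[5]=0)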